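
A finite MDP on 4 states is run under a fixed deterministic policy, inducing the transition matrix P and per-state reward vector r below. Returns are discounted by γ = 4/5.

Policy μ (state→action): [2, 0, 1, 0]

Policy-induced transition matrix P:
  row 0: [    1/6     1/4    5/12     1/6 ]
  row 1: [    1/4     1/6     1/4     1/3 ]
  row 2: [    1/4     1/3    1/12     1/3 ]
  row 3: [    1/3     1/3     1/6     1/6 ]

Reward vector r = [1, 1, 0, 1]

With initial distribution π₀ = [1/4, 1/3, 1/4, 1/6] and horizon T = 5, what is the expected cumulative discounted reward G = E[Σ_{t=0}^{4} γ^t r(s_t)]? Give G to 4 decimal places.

G = 2.5617

t=0: π = [0.2500, 0.3333, 0.2500, 0.1667], E[r] = 0.7500, γ^t·E[r] = 0.750000, running G = 0.750000
t=1: π = [0.2431, 0.2569, 0.2361, 0.2639], E[r] = 0.7639, γ^t·E[r] = 0.611111, running G = 1.361111
t=2: π = [0.2517, 0.2703, 0.2292, 0.2488], E[r] = 0.7708, γ^t·E[r] = 0.493333, running G = 1.854444
t=3: π = [0.2498, 0.2673, 0.2330, 0.2499], E[r] = 0.7670, γ^t·E[r] = 0.392691, running G = 2.247136
t=4: π = [0.2500, 0.2680, 0.2320, 0.2501], E[r] = 0.7680, γ^t·E[r] = 0.314588, running G = 2.561723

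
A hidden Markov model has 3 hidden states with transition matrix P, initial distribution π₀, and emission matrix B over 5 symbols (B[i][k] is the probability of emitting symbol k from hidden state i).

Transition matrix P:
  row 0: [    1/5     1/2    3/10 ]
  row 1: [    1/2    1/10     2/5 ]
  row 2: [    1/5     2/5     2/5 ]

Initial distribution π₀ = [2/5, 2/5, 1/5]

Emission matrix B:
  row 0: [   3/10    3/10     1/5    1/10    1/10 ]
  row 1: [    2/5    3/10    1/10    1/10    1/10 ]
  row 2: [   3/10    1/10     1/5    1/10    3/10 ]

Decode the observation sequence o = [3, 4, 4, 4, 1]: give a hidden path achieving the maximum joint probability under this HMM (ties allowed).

path = [1, 2, 2, 2, 1]

t=0: δ = [4.000e-02, 4.000e-02, 2.000e-02]  (obs o_0=3)
t=1: δ = [2.000e-03, 2.000e-03, 4.800e-03]  ψ = [1, 0, 1]  (obs o_1=4)
t=2: δ = [1.000e-04, 1.920e-04, 5.760e-04]  ψ = [1, 2, 2]  (obs o_2=4)
t=3: δ = [1.152e-05, 2.304e-05, 6.912e-05]  ψ = [2, 2, 2]  (obs o_3=4)
t=4: δ = [4.147e-06, 8.294e-06, 2.765e-06]  ψ = [2, 2, 2]  (obs o_4=1)
backtrack: best end state = 1; path = [1, 2, 2, 2, 1]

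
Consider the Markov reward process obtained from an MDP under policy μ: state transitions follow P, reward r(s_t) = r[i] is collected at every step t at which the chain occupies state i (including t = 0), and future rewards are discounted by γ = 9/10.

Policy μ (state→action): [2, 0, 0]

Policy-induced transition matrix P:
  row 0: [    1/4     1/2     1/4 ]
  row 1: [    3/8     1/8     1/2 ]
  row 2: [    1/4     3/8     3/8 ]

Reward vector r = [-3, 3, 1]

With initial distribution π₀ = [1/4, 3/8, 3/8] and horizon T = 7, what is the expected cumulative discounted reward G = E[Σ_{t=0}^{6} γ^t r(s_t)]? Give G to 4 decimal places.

G = 2.7928

t=0: π = [0.2500, 0.3750, 0.3750], E[r] = 0.7500, γ^t·E[r] = 0.750000, running G = 0.750000
t=1: π = [0.2969, 0.3125, 0.3906], E[r] = 0.4375, γ^t·E[r] = 0.393750, running G = 1.143750
t=2: π = [0.2891, 0.3340, 0.3770], E[r] = 0.5117, γ^t·E[r] = 0.414492, running G = 1.558242
t=3: π = [0.2917, 0.3276, 0.3806], E[r] = 0.4883, γ^t·E[r] = 0.355957, running G = 1.914199
t=4: π = [0.2910, 0.3296, 0.3795], E[r] = 0.4953, γ^t·E[r] = 0.324967, running G = 2.239166
t=5: π = [0.2912, 0.3290, 0.3798], E[r] = 0.4932, γ^t·E[r] = 0.291217, running G = 2.530383
t=6: π = [0.2911, 0.3292, 0.3797], E[r] = 0.4938, γ^t·E[r] = 0.262436, running G = 2.792819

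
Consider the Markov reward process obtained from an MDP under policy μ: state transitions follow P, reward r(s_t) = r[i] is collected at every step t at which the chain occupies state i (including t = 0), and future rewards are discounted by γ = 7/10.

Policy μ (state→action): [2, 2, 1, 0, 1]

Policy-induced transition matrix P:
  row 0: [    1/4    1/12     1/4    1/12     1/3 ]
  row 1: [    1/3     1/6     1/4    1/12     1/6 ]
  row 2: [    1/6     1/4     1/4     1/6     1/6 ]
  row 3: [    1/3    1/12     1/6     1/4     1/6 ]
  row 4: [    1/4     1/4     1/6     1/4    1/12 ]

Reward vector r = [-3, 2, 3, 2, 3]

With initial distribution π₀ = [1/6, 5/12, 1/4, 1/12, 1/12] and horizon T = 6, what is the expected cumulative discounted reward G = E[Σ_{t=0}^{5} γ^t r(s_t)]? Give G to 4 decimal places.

t=0: π = [0.1667, 0.4167, 0.2500, 0.0833, 0.0833], E[r] = 1.5000, γ^t·E[r] = 1.500000, running G = 1.500000
t=1: π = [0.2708, 0.1736, 0.2361, 0.1319, 0.1875], E[r] = 1.0694, γ^t·E[r] = 0.748611, running G = 2.248611
t=2: π = [0.2558, 0.1684, 0.2234, 0.1563, 0.1962], E[r] = 1.1406, γ^t·E[r] = 0.558906, running G = 2.807517
t=3: π = [0.2584, 0.1673, 0.2206, 0.1607, 0.1929], E[r] = 1.1214, γ^t·E[r] = 0.384634, running G = 3.192152
t=4: π = [0.2589, 0.1662, 0.2205, 0.1607, 0.1937], E[r] = 1.1195, γ^t·E[r] = 0.268783, running G = 3.460935
t=5: π = [0.2589, 0.1662, 0.2205, 0.1608, 0.1937], E[r] = 1.1199, γ^t·E[r] = 0.188214, running G = 3.649148

G = 3.6491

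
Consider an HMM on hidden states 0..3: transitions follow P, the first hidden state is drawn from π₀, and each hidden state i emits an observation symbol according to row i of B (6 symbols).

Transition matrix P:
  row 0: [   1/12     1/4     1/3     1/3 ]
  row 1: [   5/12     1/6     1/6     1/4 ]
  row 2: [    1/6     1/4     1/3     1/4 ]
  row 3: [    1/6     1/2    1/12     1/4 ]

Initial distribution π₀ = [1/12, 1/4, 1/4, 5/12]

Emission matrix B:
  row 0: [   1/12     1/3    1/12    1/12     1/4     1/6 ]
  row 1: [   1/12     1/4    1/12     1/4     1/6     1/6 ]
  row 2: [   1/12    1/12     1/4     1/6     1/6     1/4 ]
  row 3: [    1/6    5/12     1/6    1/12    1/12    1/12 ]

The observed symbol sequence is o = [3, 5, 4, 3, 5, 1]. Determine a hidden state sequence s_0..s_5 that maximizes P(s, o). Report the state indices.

t=0: δ = [6.944e-03, 6.250e-02, 4.167e-02, 3.472e-02]  (obs o_0=3)
t=1: δ = [4.340e-03, 2.894e-03, 3.472e-03, 1.302e-03]  ψ = [1, 3, 2, 1]  (obs o_1=5)
t=2: δ = [3.014e-04, 1.808e-04, 2.411e-04, 1.206e-04]  ψ = [1, 0, 0, 0]  (obs o_2=4)
t=3: δ = [6.279e-06, 1.884e-05, 1.674e-05, 8.372e-06]  ψ = [1, 0, 0, 0]  (obs o_3=3)
t=4: δ = [1.308e-06, 6.977e-07, 1.395e-06, 3.925e-07]  ψ = [1, 2, 2, 1]  (obs o_4=5)
t=5: δ = [9.690e-08, 8.721e-08, 3.876e-08, 1.817e-07]  ψ = [1, 2, 2, 0]  (obs o_5=1)
backtrack: best end state = 3; path = [3, 1, 0, 1, 0, 3]

path = [3, 1, 0, 1, 0, 3]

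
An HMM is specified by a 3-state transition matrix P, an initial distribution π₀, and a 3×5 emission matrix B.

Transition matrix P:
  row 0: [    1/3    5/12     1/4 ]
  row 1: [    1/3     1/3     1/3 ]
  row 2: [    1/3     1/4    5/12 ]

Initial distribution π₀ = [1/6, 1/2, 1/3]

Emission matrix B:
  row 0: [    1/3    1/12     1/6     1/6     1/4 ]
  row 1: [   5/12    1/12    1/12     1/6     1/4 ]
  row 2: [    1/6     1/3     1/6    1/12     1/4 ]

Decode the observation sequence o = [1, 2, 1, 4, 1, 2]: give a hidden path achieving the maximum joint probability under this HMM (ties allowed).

path = [2, 2, 2, 2, 2, 2]

t=0: δ = [1.389e-02, 4.167e-02, 1.111e-01]  (obs o_0=1)
t=1: δ = [6.173e-03, 2.315e-03, 7.716e-03]  ψ = [2, 2, 2]  (obs o_1=2)
t=2: δ = [2.143e-04, 2.143e-04, 1.072e-03]  ψ = [2, 0, 2]  (obs o_2=1)
t=3: δ = [8.931e-05, 6.698e-05, 1.116e-04]  ψ = [2, 2, 2]  (obs o_3=4)
t=4: δ = [3.101e-06, 3.101e-06, 1.550e-05]  ψ = [2, 0, 2]  (obs o_4=1)
t=5: δ = [8.614e-07, 3.230e-07, 1.077e-06]  ψ = [2, 2, 2]  (obs o_5=2)
backtrack: best end state = 2; path = [2, 2, 2, 2, 2, 2]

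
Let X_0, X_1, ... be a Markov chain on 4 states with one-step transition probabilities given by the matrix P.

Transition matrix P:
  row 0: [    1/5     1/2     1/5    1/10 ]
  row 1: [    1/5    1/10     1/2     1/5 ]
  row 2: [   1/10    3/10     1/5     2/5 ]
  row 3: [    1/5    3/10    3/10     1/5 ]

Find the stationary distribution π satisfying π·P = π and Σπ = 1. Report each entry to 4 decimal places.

π = [0.1692, 0.2782, 0.3079, 0.2447]

Balance equations π_j = Σ_i π_i·P[i][j]:
  π_0 = 1/5·π_0 + 1/5·π_1 + 1/10·π_2 + 1/5·π_3
  π_1 = 1/2·π_0 + 1/10·π_1 + 3/10·π_2 + 3/10·π_3
  π_2 = 1/5·π_0 + 1/2·π_1 + 1/5·π_2 + 3/10·π_3
  normalize: π_0 + π_1 + π_2 + π_3 = 1
Solving the linear system gives exactly π = [111/656, 365/1312, 101/328, 321/1312].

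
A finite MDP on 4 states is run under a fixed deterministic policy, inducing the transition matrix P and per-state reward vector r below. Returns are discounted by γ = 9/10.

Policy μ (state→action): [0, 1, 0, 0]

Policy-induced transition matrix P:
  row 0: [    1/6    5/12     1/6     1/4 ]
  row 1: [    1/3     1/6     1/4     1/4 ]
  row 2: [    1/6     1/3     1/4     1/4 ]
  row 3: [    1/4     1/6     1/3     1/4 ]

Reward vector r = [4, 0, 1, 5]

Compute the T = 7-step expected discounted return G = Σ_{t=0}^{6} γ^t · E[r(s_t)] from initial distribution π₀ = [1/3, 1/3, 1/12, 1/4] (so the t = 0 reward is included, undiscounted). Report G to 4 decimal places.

G = 12.9416

t=0: π = [0.3333, 0.3333, 0.0833, 0.2500], E[r] = 2.6667, γ^t·E[r] = 2.666667, running G = 2.666667
t=1: π = [0.2431, 0.2639, 0.2431, 0.2500], E[r] = 2.4653, γ^t·E[r] = 2.218750, running G = 4.885417
t=2: π = [0.2315, 0.2679, 0.2506, 0.2500], E[r] = 2.4265, γ^t·E[r] = 1.965469, running G = 6.850885
t=3: π = [0.2322, 0.2663, 0.2515, 0.2500], E[r] = 2.4302, γ^t·E[r] = 1.771594, running G = 8.622479
t=4: π = [0.2319, 0.2666, 0.2515, 0.2500], E[r] = 2.4290, γ^t·E[r] = 1.593680, running G = 10.216159
t=5: π = [0.2319, 0.2666, 0.2515, 0.2500], E[r] = 2.4293, γ^t·E[r] = 1.434455, running G = 11.650615
t=6: π = [0.2319, 0.2666, 0.2515, 0.2500], E[r] = 2.4292, γ^t·E[r] = 1.290980, running G = 12.941595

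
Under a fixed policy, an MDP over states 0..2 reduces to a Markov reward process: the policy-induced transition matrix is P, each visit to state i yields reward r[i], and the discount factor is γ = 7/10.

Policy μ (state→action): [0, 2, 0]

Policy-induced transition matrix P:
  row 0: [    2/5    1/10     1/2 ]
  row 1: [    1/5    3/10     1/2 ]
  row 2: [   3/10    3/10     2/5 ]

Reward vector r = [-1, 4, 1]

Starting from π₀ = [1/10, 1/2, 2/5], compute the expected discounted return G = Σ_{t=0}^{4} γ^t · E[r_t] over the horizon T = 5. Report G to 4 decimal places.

t=0: π = [0.1000, 0.5000, 0.4000], E[r] = 2.3000, γ^t·E[r] = 2.300000, running G = 2.300000
t=1: π = [0.2600, 0.2800, 0.4600], E[r] = 1.3200, γ^t·E[r] = 0.924000, running G = 3.224000
t=2: π = [0.2980, 0.2480, 0.4540], E[r] = 1.1480, γ^t·E[r] = 0.562520, running G = 3.786520
t=3: π = [0.3050, 0.2404, 0.4546], E[r] = 1.1112, γ^t·E[r] = 0.381142, running G = 4.167662
t=4: π = [0.3065, 0.2390, 0.4545], E[r] = 1.1041, γ^t·E[r] = 0.265090, running G = 4.432751

G = 4.4328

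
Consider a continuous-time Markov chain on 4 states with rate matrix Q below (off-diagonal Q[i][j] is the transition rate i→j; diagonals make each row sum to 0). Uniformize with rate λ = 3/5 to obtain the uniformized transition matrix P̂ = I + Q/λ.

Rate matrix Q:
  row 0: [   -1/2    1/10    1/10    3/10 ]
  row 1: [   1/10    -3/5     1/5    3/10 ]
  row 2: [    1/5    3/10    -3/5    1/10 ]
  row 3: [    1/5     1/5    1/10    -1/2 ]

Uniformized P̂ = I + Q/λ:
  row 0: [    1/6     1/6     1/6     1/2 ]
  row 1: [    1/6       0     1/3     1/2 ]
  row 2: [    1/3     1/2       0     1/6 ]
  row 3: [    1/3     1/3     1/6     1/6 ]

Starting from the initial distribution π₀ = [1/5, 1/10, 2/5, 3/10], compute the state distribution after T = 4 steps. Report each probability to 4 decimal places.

π = [0.2456, 0.2292, 0.1831, 0.3421]

t=0: π = [0.2000, 0.1000, 0.4000, 0.3000]
t=1: π = [0.2833, 0.3333, 0.1167, 0.2667]
t=2: π = [0.2306, 0.1944, 0.2028, 0.3722]
t=3: π = [0.2625, 0.2639, 0.1653, 0.3083]
t=4: π = [0.2456, 0.2292, 0.1831, 0.3421]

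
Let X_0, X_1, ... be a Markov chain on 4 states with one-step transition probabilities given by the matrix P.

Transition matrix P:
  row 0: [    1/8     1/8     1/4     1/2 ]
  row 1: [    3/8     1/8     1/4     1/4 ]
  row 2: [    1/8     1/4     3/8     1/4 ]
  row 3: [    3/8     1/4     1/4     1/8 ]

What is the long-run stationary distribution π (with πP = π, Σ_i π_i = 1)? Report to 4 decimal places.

π = [0.2429, 0.1952, 0.2857, 0.2762]

Balance equations π_j = Σ_i π_i·P[i][j]:
  π_0 = 1/8·π_0 + 3/8·π_1 + 1/8·π_2 + 3/8·π_3
  π_1 = 1/8·π_0 + 1/8·π_1 + 1/4·π_2 + 1/4·π_3
  π_2 = 1/4·π_0 + 1/4·π_1 + 3/8·π_2 + 1/4·π_3
  normalize: π_0 + π_1 + π_2 + π_3 = 1
Solving the linear system gives exactly π = [17/70, 41/210, 2/7, 29/105].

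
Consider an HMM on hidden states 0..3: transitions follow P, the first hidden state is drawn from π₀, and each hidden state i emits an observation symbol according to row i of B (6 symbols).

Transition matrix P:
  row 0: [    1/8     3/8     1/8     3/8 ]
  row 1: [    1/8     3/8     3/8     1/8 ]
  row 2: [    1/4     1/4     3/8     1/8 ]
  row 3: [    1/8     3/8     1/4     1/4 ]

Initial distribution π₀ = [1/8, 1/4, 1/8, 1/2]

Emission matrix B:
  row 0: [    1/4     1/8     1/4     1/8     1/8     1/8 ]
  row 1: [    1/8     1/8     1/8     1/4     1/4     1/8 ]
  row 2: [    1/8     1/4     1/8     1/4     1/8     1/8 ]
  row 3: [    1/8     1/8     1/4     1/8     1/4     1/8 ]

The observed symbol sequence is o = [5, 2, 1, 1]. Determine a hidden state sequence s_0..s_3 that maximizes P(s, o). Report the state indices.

path = [3, 1, 2, 2]

t=0: δ = [1.562e-02, 3.125e-02, 1.562e-02, 6.250e-02]  (obs o_0=5)
t=1: δ = [1.953e-03, 2.930e-03, 1.953e-03, 3.906e-03]  ψ = [3, 3, 3, 3]  (obs o_1=2)
t=2: δ = [6.104e-05, 1.831e-04, 2.747e-04, 1.221e-04]  ψ = [2, 3, 1, 3]  (obs o_2=1)
t=3: δ = [8.583e-06, 8.583e-06, 2.575e-05, 4.292e-06]  ψ = [2, 1, 2, 2]  (obs o_3=1)
backtrack: best end state = 2; path = [3, 1, 2, 2]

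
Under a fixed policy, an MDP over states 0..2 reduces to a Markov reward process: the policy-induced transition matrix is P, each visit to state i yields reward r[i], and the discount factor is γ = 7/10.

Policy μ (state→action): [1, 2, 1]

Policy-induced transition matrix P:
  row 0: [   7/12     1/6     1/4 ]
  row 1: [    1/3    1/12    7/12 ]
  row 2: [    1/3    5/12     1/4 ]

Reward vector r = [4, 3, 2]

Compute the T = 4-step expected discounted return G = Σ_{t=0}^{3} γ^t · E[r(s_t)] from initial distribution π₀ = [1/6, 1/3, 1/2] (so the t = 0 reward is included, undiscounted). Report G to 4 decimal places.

t=0: π = [0.1667, 0.3333, 0.5000], E[r] = 2.6667, γ^t·E[r] = 2.666667, running G = 2.666667
t=1: π = [0.3750, 0.2639, 0.3611], E[r] = 3.0139, γ^t·E[r] = 2.109722, running G = 4.776389
t=2: π = [0.4271, 0.2350, 0.3380], E[r] = 3.0891, γ^t·E[r] = 1.513669, running G = 6.290058
t=3: π = [0.4401, 0.2316, 0.3283], E[r] = 3.1118, γ^t·E[r] = 1.067343, running G = 7.357401

G = 7.3574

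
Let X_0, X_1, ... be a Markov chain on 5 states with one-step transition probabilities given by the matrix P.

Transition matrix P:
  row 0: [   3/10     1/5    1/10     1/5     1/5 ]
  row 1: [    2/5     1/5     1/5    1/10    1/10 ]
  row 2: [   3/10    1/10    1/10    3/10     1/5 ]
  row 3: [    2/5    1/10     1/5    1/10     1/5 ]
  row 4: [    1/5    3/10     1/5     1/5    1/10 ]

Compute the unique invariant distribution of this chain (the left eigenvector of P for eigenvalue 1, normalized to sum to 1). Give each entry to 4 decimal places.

Balance equations π_j = Σ_i π_i·P[i][j]:
  π_0 = 3/10·π_0 + 2/5·π_1 + 3/10·π_2 + 2/5·π_3 + 1/5·π_4
  π_1 = 1/5·π_0 + 1/5·π_1 + 1/10·π_2 + 1/10·π_3 + 3/10·π_4
  π_2 = 1/10·π_0 + 1/5·π_1 + 1/10·π_2 + 1/5·π_3 + 1/5·π_4
  π_3 = 1/5·π_0 + 1/10·π_1 + 3/10·π_2 + 1/10·π_3 + 1/5·π_4
  normalize: π_0 + π_1 + π_2 + π_3 + π_4 = 1
Solving the linear system gives exactly π = [1934/6049, 1109/6049, 924/6049, 1083/6049, 999/6049].

π = [0.3197, 0.1833, 0.1528, 0.1790, 0.1652]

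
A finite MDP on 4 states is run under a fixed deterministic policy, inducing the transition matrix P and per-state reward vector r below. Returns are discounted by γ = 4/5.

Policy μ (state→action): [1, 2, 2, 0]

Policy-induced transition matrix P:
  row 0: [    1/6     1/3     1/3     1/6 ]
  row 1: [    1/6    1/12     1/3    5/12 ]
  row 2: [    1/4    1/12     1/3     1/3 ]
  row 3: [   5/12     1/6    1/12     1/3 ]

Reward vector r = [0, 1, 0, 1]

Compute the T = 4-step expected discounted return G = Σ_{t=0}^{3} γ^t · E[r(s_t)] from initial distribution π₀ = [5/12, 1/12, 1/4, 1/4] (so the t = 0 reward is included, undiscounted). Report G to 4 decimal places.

G = 1.2669

t=0: π = [0.4167, 0.0833, 0.2500, 0.2500], E[r] = 0.3333, γ^t·E[r] = 0.333333, running G = 0.333333
t=1: π = [0.2500, 0.2083, 0.2708, 0.2708], E[r] = 0.4792, γ^t·E[r] = 0.383333, running G = 0.716667
t=2: π = [0.2569, 0.1684, 0.2656, 0.3090], E[r] = 0.4774, γ^t·E[r] = 0.305556, running G = 1.022222
t=3: π = [0.2661, 0.1733, 0.2561, 0.3045], E[r] = 0.4779, γ^t·E[r] = 0.244667, running G = 1.266889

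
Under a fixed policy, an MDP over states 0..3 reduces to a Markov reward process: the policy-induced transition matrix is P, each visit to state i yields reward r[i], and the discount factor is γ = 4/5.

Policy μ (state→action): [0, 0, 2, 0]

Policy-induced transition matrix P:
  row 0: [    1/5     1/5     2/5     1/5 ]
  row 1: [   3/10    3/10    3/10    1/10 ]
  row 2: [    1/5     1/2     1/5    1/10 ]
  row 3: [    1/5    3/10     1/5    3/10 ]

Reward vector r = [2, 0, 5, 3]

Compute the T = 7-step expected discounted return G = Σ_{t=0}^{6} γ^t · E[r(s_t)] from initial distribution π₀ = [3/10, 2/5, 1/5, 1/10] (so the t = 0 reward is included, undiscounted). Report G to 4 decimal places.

G = 8.8474

t=0: π = [0.3000, 0.4000, 0.2000, 0.1000], E[r] = 1.9000, γ^t·E[r] = 1.900000, running G = 1.900000
t=1: π = [0.2400, 0.3100, 0.3000, 0.1500], E[r] = 2.4300, γ^t·E[r] = 1.944000, running G = 3.844000
t=2: π = [0.2310, 0.3360, 0.2790, 0.1540], E[r] = 2.3190, γ^t·E[r] = 1.484160, running G = 5.328160
t=3: π = [0.2336, 0.3327, 0.2798, 0.1539], E[r] = 2.3279, γ^t·E[r] = 1.191885, running G = 6.520045
t=4: π = [0.2333, 0.3326, 0.2800, 0.1541], E[r] = 2.3289, γ^t·E[r] = 0.953922, running G = 7.473966
t=5: π = [0.2333, 0.3327, 0.2799, 0.1542], E[r] = 2.3286, γ^t·E[r] = 0.763021, running G = 8.236987
t=6: π = [0.2333, 0.3327, 0.2799, 0.1542], E[r] = 2.3286, γ^t·E[r] = 0.610429, running G = 8.847416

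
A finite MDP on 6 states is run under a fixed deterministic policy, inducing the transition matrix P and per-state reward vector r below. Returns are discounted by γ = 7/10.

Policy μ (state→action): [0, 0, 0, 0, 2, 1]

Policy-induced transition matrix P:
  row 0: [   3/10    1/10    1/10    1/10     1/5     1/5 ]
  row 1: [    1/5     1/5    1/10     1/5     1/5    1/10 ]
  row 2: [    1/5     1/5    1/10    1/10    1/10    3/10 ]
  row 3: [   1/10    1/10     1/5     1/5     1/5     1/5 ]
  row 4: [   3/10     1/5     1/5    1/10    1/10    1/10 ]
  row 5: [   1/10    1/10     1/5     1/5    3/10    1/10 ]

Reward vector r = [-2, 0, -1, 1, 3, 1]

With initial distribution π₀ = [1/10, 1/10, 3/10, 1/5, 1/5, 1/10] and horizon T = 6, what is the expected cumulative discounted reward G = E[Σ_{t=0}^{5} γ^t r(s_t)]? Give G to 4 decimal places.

t=0: π = [0.1000, 0.1000, 0.3000, 0.2000, 0.2000, 0.1000], E[r] = 0.4000, γ^t·E[r] = 0.400000, running G = 0.400000
t=1: π = [0.2000, 0.1600, 0.1500, 0.1400, 0.1600, 0.1900], E[r] = 0.2600, γ^t·E[r] = 0.182000, running G = 0.582000
t=2: π = [0.2030, 0.1470, 0.1490, 0.1490, 0.1880, 0.1640], E[r] = 0.3220, γ^t·E[r] = 0.157780, running G = 0.739780
t=3: π = [0.2078, 0.1484, 0.1501, 0.1460, 0.1827, 0.1650], E[r] = 0.2934, γ^t·E[r] = 0.100636, running G = 0.840416
t=4: π = [0.2080, 0.1481, 0.1494, 0.1459, 0.1832, 0.1654], E[r] = 0.2957, γ^t·E[r] = 0.071005, running G = 0.911421
t=5: π = [0.2080, 0.1481, 0.1495, 0.1459, 0.1833, 0.1653], E[r] = 0.2956, γ^t·E[r] = 0.049687, running G = 0.961108

G = 0.9611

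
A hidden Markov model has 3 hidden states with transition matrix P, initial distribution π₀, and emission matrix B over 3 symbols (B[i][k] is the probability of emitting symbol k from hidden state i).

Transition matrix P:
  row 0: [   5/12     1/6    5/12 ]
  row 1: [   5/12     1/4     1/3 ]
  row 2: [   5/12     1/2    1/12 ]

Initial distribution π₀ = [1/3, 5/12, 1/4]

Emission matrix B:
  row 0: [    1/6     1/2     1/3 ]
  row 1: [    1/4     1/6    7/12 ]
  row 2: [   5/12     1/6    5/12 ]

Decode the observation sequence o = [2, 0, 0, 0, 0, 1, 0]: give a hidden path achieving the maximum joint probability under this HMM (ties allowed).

path = [1, 2, 1, 2, 1, 0, 2]

t=0: δ = [1.111e-01, 2.431e-01, 1.042e-01]  (obs o_0=2)
t=1: δ = [1.688e-02, 1.519e-02, 3.376e-02]  ψ = [1, 1, 1]  (obs o_1=0)
t=2: δ = [2.344e-03, 4.220e-03, 2.930e-03]  ψ = [2, 2, 0]  (obs o_2=0)
t=3: δ = [2.930e-04, 3.663e-04, 5.861e-04]  ψ = [1, 2, 1]  (obs o_3=0)
t=4: δ = [4.070e-05, 7.326e-05, 5.087e-05]  ψ = [2, 2, 0]  (obs o_4=0)
t=5: δ = [1.526e-05, 4.240e-06, 4.070e-06]  ψ = [1, 2, 1]  (obs o_5=1)
t=6: δ = [1.060e-06, 6.359e-07, 2.650e-06]  ψ = [0, 0, 0]  (obs o_6=0)
backtrack: best end state = 2; path = [1, 2, 1, 2, 1, 0, 2]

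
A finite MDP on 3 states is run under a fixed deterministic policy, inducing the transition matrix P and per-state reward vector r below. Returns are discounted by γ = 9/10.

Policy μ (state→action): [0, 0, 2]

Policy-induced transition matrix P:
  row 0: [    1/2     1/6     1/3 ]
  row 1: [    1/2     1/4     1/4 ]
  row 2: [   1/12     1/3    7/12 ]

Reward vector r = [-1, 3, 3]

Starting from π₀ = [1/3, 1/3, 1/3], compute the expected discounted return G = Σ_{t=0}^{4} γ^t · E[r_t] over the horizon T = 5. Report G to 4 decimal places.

G = 6.7381

t=0: π = [0.3333, 0.3333, 0.3333], E[r] = 1.6667, γ^t·E[r] = 1.666667, running G = 1.666667
t=1: π = [0.3611, 0.2500, 0.3889], E[r] = 1.5556, γ^t·E[r] = 1.400000, running G = 3.066667
t=2: π = [0.3380, 0.2523, 0.4097], E[r] = 1.6481, γ^t·E[r] = 1.335000, running G = 4.401667
t=3: π = [0.3293, 0.2560, 0.4147], E[r] = 1.6829, γ^t·E[r] = 1.226813, running G = 5.628479
t=4: π = [0.3272, 0.2571, 0.4157], E[r] = 1.6912, γ^t·E[r] = 1.109616, running G = 6.738095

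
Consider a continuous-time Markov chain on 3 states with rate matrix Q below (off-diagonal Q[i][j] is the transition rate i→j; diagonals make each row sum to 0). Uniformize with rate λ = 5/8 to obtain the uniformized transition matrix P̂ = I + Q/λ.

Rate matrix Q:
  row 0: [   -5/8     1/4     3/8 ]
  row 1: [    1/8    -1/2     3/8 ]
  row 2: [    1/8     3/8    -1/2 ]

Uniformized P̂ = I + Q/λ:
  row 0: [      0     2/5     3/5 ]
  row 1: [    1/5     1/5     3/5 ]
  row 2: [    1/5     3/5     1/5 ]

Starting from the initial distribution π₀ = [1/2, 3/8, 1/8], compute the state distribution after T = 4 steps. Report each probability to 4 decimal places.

t=0: π = [0.5000, 0.3750, 0.1250]
t=1: π = [0.1000, 0.3500, 0.5500]
t=2: π = [0.1800, 0.4400, 0.3800]
t=3: π = [0.1640, 0.3880, 0.4480]
t=4: π = [0.1672, 0.4120, 0.4208]

π = [0.1672, 0.4120, 0.4208]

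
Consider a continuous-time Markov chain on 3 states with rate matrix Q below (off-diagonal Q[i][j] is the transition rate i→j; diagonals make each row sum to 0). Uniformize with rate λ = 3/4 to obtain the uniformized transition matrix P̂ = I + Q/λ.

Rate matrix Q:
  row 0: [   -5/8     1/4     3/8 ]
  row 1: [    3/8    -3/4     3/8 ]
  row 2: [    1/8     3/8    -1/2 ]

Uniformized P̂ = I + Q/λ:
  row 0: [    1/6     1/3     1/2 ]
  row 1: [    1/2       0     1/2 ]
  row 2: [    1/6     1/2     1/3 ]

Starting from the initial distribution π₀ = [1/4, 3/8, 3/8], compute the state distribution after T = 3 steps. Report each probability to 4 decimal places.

π = [0.2720, 0.2992, 0.4288]

t=0: π = [0.2500, 0.3750, 0.3750]
t=1: π = [0.2917, 0.2708, 0.4375]
t=2: π = [0.2569, 0.3160, 0.4271]
t=3: π = [0.2720, 0.2992, 0.4288]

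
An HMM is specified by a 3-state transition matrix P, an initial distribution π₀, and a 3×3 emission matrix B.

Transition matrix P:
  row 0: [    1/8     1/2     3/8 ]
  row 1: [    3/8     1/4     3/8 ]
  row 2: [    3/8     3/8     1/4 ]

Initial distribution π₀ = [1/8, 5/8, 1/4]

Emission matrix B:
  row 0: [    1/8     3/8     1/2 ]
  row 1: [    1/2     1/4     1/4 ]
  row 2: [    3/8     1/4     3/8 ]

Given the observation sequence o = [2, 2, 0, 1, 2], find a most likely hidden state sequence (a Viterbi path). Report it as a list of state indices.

t=0: δ = [6.250e-02, 1.562e-01, 9.375e-02]  (obs o_0=2)
t=1: δ = [2.930e-02, 9.766e-03, 2.197e-02]  ψ = [1, 1, 1]  (obs o_1=2)
t=2: δ = [1.030e-03, 7.324e-03, 4.120e-03]  ψ = [2, 0, 0]  (obs o_2=0)
t=3: δ = [1.030e-03, 4.578e-04, 6.866e-04]  ψ = [1, 1, 1]  (obs o_3=1)
t=4: δ = [1.287e-04, 1.287e-04, 1.448e-04]  ψ = [2, 0, 0]  (obs o_4=2)
backtrack: best end state = 2; path = [1, 0, 1, 0, 2]

path = [1, 0, 1, 0, 2]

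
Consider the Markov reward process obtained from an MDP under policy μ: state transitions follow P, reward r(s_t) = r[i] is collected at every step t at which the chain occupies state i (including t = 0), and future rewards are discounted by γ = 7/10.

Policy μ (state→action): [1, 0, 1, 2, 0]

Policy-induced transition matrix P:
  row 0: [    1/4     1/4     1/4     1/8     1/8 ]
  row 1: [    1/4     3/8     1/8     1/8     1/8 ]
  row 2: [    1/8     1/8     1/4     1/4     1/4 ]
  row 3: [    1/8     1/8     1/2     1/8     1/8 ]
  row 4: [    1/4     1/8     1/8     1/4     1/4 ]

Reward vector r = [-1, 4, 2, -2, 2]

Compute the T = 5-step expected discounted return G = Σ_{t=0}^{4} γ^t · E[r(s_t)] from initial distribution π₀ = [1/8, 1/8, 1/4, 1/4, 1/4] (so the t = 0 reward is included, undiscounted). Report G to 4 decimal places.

t=0: π = [0.1250, 0.1250, 0.2500, 0.2500, 0.2500], E[r] = 0.8750, γ^t·E[r] = 0.875000, running G = 0.875000
t=1: π = [0.1875, 0.1719, 0.2656, 0.1875, 0.1875], E[r] = 1.0313, γ^t·E[r] = 0.721875, running G = 1.596875
t=2: π = [0.1934, 0.1914, 0.2520, 0.1816, 0.1816], E[r] = 1.0762, γ^t·E[r] = 0.527324, running G = 2.124199
t=3: π = [0.1958, 0.1970, 0.2488, 0.1792, 0.1792], E[r] = 1.0898, γ^t·E[r] = 0.373816, running G = 2.498016
t=4: π = [0.1965, 0.1987, 0.2478, 0.1785, 0.1785], E[r] = 1.0940, γ^t·E[r] = 0.262661, running G = 2.760676

G = 2.7607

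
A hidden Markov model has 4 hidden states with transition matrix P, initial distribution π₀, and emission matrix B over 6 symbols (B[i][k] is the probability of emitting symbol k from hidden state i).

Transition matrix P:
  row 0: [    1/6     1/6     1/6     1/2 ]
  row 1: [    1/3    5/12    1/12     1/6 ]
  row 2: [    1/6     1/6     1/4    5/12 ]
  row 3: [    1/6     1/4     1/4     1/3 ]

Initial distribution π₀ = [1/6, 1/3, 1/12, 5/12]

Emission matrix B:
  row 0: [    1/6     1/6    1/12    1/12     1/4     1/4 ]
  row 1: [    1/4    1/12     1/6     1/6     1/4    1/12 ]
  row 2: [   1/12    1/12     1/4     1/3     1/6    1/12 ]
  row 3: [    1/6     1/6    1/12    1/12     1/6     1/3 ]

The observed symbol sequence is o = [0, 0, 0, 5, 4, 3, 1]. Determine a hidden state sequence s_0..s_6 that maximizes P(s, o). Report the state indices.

t=0: δ = [2.778e-02, 8.333e-02, 6.944e-03, 6.944e-02]  (obs o_0=0)
t=1: δ = [4.630e-03, 8.681e-03, 1.447e-03, 3.858e-03]  ψ = [1, 1, 3, 3]  (obs o_1=0)
t=2: δ = [4.823e-04, 9.042e-04, 8.038e-05, 3.858e-04]  ψ = [1, 1, 3, 0]  (obs o_2=0)
t=3: δ = [7.535e-05, 3.140e-05, 8.038e-06, 8.038e-05]  ψ = [1, 1, 3, 0]  (obs o_3=5)
t=4: δ = [3.349e-06, 5.023e-06, 3.349e-06, 6.279e-06]  ψ = [3, 3, 3, 0]  (obs o_4=4)
t=5: δ = [1.395e-07, 3.489e-07, 5.233e-07, 1.744e-07]  ψ = [1, 1, 3, 3]  (obs o_5=3)
t=6: δ = [1.938e-08, 1.211e-08, 1.090e-08, 3.634e-08]  ψ = [1, 1, 2, 2]  (obs o_6=1)
backtrack: best end state = 3; path = [1, 1, 1, 0, 3, 2, 3]

path = [1, 1, 1, 0, 3, 2, 3]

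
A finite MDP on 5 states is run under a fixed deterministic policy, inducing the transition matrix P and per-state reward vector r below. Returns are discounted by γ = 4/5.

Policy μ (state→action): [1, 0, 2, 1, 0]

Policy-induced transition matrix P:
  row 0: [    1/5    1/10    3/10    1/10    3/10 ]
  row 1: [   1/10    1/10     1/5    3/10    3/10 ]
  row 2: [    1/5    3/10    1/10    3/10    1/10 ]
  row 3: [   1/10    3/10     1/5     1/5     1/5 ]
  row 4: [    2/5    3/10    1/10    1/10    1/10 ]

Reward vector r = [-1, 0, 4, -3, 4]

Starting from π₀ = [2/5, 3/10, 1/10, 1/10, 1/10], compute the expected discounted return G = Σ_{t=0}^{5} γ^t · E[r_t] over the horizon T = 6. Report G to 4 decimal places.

G = 2.3512

t=0: π = [0.4000, 0.3000, 0.1000, 0.1000, 0.1000], E[r] = 0.1000, γ^t·E[r] = 0.100000, running G = 0.100000
t=1: π = [0.1800, 0.1600, 0.2200, 0.1900, 0.2500], E[r] = 1.1300, γ^t·E[r] = 0.904000, running G = 1.004000
t=2: π = [0.2150, 0.2320, 0.1710, 0.1950, 0.1870], E[r] = 0.6320, γ^t·E[r] = 0.404480, running G = 1.408480
t=3: π = [0.1947, 0.2106, 0.1857, 0.2001, 0.2089], E[r] = 0.7834, γ^t·E[r] = 0.401101, running G = 1.809581
t=4: π = [0.2007, 0.2189, 0.1800, 0.1993, 0.2011], E[r] = 0.7258, γ^t·E[r] = 0.297288, running G = 2.106868
t=5: π = [0.1984, 0.2161, 0.1820, 0.1997, 0.2039], E[r] = 0.7457, γ^t·E[r] = 0.244363, running G = 2.351231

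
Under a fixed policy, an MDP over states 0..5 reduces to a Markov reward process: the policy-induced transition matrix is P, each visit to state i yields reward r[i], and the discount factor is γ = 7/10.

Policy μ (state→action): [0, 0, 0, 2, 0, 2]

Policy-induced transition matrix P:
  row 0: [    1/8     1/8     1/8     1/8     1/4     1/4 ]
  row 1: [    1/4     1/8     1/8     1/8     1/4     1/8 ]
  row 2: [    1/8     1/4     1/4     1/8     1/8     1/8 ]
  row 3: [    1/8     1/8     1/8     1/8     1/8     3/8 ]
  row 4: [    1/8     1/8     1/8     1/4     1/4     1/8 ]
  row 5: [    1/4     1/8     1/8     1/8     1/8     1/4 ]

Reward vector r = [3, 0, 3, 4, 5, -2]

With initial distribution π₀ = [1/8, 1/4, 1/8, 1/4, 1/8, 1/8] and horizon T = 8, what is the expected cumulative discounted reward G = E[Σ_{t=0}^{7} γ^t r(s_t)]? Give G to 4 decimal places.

t=0: π = [0.1250, 0.2500, 0.1250, 0.2500, 0.1250, 0.1250], E[r] = 2.1250, γ^t·E[r] = 2.125000, running G = 2.125000
t=1: π = [0.1719, 0.1406, 0.1406, 0.1406, 0.1875, 0.2188], E[r] = 2.0000, γ^t·E[r] = 1.400000, running G = 3.525000
t=2: π = [0.1699, 0.1426, 0.1426, 0.1484, 0.1875, 0.2090], E[r] = 2.0508, γ^t·E[r] = 1.004883, running G = 4.529883
t=3: π = [0.1689, 0.1428, 0.1428, 0.1484, 0.1875, 0.2095], E[r] = 2.0476, γ^t·E[r] = 0.702329, running G = 5.232212
t=4: π = [0.1690, 0.1429, 0.1429, 0.1484, 0.1874, 0.2094], E[r] = 2.0476, γ^t·E[r] = 0.491638, running G = 5.723850
t=5: π = [0.1690, 0.1429, 0.1429, 0.1484, 0.1874, 0.2094], E[r] = 2.0476, γ^t·E[r] = 0.344141, running G = 6.067991
t=6: π = [0.1690, 0.1429, 0.1429, 0.1484, 0.1874, 0.2094], E[r] = 2.0476, γ^t·E[r] = 0.240900, running G = 6.308891
t=7: π = [0.1690, 0.1429, 0.1429, 0.1484, 0.1874, 0.2094], E[r] = 2.0476, γ^t·E[r] = 0.168630, running G = 6.477521

G = 6.4775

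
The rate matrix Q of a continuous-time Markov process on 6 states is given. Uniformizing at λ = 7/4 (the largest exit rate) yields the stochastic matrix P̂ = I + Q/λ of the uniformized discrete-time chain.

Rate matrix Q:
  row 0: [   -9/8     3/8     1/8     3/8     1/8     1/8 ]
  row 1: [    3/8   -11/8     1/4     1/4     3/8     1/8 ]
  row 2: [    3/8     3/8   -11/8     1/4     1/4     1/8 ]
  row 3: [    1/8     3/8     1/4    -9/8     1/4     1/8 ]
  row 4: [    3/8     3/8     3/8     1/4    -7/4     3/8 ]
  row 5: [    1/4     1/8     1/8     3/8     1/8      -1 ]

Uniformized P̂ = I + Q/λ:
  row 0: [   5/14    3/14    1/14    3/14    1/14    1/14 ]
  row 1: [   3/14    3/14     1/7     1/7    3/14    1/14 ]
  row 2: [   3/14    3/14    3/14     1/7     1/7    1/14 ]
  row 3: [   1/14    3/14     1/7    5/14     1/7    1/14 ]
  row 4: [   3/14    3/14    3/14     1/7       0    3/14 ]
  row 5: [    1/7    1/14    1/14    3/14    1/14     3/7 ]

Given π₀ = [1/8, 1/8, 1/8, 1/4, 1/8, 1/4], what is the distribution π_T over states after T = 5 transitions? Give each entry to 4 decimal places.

t=0: π = [0.1250, 0.1250, 0.1250, 0.2500, 0.1250, 0.2500]
t=1: π = [0.1786, 0.1786, 0.1339, 0.2232, 0.1071, 0.1786]
t=2: π = [0.1952, 0.1888, 0.1346, 0.2162, 0.1148, 0.1505]
t=3: π = [0.2005, 0.1928, 0.1360, 0.2139, 0.1153, 0.1416]
t=4: π = [0.2023, 0.1941, 0.1364, 0.2131, 0.1157, 0.1385]
t=5: π = [0.2028, 0.1945, 0.1365, 0.2129, 0.1158, 0.1374]

π = [0.2028, 0.1945, 0.1365, 0.2129, 0.1158, 0.1374]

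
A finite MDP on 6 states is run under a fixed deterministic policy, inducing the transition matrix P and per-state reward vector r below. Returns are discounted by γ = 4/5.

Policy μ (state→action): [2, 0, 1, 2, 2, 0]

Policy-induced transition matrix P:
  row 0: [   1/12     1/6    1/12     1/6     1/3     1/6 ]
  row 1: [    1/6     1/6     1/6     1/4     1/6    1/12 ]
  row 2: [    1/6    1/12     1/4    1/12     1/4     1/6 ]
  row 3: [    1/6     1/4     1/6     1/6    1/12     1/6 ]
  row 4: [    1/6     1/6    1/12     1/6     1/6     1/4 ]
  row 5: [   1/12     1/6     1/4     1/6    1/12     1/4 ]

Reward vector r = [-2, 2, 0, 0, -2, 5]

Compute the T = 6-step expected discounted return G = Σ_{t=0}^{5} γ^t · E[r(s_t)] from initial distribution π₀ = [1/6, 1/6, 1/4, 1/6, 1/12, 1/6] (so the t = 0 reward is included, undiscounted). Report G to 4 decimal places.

t=0: π = [0.1667, 0.1667, 0.2500, 0.1667, 0.0833, 0.1667], E[r] = 0.6667, γ^t·E[r] = 0.666667, running G = 0.666667
t=1: π = [0.1389, 0.1597, 0.1806, 0.1597, 0.1875, 0.1736], E[r] = 0.5347, γ^t·E[r] = 0.427778, running G = 1.094444
t=2: π = [0.1406, 0.1649, 0.1690, 0.1649, 0.1771, 0.1834], E[r] = 0.6117, γ^t·E[r] = 0.391481, running G = 1.485926
t=3: π = [0.1397, 0.1663, 0.1696, 0.1663, 0.1752, 0.1830], E[r] = 0.6179, γ^t·E[r] = 0.316346, running G = 1.802272
t=4: π = [0.1398, 0.1664, 0.1698, 0.1664, 0.1750, 0.1826], E[r] = 0.6165, γ^t·E[r] = 0.252538, running G = 2.054810
t=5: π = [0.1398, 0.1664, 0.1698, 0.1664, 0.1750, 0.1826], E[r] = 0.6161, γ^t·E[r] = 0.201891, running G = 2.256701

G = 2.2567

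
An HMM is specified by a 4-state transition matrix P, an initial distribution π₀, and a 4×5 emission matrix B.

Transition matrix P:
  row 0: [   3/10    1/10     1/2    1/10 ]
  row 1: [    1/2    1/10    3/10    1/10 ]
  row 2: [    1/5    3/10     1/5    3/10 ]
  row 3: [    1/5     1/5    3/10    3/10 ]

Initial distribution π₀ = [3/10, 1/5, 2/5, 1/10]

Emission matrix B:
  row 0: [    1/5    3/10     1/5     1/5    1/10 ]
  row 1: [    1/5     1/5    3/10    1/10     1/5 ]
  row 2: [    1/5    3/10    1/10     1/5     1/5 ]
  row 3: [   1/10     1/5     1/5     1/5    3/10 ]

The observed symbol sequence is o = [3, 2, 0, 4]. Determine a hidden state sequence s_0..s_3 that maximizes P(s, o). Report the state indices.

path = [2, 1, 0, 2]

t=0: δ = [6.000e-02, 2.000e-02, 8.000e-02, 2.000e-02]  (obs o_0=3)
t=1: δ = [3.600e-03, 7.200e-03, 3.000e-03, 4.800e-03]  ψ = [0, 2, 0, 2]  (obs o_1=2)
t=2: δ = [7.200e-04, 1.920e-04, 4.320e-04, 1.440e-04]  ψ = [1, 3, 1, 3]  (obs o_2=0)
t=3: δ = [2.160e-05, 2.592e-05, 7.200e-05, 3.888e-05]  ψ = [0, 2, 0, 2]  (obs o_3=4)
backtrack: best end state = 2; path = [2, 1, 0, 2]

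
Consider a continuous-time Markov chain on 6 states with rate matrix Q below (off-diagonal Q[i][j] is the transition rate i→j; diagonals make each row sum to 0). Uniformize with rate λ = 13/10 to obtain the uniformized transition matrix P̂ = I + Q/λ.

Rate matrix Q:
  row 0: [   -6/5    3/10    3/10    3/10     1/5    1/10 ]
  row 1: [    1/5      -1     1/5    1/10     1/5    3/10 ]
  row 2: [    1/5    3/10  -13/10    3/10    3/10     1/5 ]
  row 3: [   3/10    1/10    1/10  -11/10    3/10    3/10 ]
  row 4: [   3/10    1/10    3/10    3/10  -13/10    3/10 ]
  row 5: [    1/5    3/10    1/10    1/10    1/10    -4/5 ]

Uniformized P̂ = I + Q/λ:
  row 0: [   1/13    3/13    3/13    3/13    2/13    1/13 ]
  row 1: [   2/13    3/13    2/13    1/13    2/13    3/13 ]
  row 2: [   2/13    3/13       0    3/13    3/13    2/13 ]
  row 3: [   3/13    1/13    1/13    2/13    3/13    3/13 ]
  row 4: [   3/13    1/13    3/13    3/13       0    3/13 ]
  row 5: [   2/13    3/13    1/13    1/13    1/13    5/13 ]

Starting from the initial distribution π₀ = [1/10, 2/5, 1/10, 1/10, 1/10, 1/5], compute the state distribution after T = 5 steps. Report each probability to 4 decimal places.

t=0: π = [0.1000, 0.4000, 0.1000, 0.1000, 0.1000, 0.2000]
t=1: π = [0.1615, 0.2000, 0.1308, 0.1308, 0.1385, 0.2385]
t=2: π = [0.1621, 0.1893, 0.1284, 0.1533, 0.1343, 0.2325]
t=3: π = [0.1635, 0.1865, 0.1272, 0.1541, 0.1370, 0.2317]
t=4: π = [0.1637, 0.1860, 0.1277, 0.1546, 0.1366, 0.2315]
t=5: π = [0.1637, 0.1860, 0.1276, 0.1547, 0.1367, 0.2314]

π = [0.1637, 0.1860, 0.1276, 0.1547, 0.1367, 0.2314]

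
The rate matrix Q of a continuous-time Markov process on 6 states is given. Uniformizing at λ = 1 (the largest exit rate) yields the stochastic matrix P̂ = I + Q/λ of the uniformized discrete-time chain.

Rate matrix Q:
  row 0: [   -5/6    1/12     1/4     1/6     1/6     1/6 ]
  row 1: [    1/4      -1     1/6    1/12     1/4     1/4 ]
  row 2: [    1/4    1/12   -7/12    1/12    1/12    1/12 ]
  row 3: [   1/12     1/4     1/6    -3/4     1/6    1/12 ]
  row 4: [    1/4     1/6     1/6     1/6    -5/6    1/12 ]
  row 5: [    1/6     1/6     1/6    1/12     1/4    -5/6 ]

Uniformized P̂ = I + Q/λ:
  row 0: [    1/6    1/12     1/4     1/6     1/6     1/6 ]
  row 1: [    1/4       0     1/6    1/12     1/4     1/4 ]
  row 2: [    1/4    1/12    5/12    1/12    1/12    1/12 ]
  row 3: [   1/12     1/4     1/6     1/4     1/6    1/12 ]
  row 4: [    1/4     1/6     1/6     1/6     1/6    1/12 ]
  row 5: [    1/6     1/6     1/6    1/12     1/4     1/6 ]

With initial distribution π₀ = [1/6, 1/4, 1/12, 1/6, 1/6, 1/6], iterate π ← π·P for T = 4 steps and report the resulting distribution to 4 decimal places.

t=0: π = [0.1667, 0.2500, 0.0833, 0.1667, 0.1667, 0.1667]
t=1: π = [0.1944, 0.1181, 0.2014, 0.1389, 0.1944, 0.1528]
t=2: π = [0.1979, 0.1256, 0.2332, 0.1389, 0.1725, 0.1319]
t=3: π = [0.1994, 0.1214, 0.2415, 0.1373, 0.1687, 0.1318]
t=4: π = [0.1995, 0.1211, 0.2436, 0.1369, 0.1676, 0.1312]

π = [0.1995, 0.1211, 0.2436, 0.1369, 0.1676, 0.1312]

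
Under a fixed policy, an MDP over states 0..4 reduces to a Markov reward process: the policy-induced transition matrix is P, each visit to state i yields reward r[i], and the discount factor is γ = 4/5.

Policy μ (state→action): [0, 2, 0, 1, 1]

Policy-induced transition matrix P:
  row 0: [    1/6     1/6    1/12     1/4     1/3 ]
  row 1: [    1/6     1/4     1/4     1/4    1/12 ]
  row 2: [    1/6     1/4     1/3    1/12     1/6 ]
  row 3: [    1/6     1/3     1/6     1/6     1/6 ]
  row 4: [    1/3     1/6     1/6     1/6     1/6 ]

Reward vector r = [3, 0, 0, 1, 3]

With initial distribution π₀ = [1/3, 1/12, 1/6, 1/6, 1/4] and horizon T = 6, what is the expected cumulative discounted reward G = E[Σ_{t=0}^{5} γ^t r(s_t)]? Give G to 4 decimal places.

t=0: π = [0.3333, 0.0833, 0.1667, 0.1667, 0.2500], E[r] = 1.9167, γ^t·E[r] = 1.916667, running G = 1.916667
t=1: π = [0.2083, 0.2153, 0.1736, 0.1875, 0.2153], E[r] = 1.4583, γ^t·E[r] = 1.166667, running G = 3.083333
t=2: π = [0.2025, 0.2303, 0.1962, 0.1875, 0.1834], E[r] = 1.3455, γ^t·E[r] = 0.861111, running G = 3.944444
t=3: π = [0.1972, 0.2335, 0.2017, 0.1864, 0.1812], E[r] = 1.3218, γ^t·E[r] = 0.676765, running G = 4.621210
t=4: π = [0.1969, 0.2340, 0.2033, 0.1858, 0.1801], E[r] = 1.3166, γ^t·E[r] = 0.539289, running G = 5.160499
t=5: π = [0.1967, 0.2341, 0.2036, 0.1856, 0.1800], E[r] = 1.3156, γ^t·E[r] = 0.431099, running G = 5.591598

G = 5.5916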